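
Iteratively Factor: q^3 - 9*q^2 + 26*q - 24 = (q - 3)*(q^2 - 6*q + 8) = (q - 3)*(q - 2)*(q - 4)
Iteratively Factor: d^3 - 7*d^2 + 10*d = (d - 2)*(d^2 - 5*d) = (d - 5)*(d - 2)*(d)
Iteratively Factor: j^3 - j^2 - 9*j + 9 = (j - 3)*(j^2 + 2*j - 3) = (j - 3)*(j - 1)*(j + 3)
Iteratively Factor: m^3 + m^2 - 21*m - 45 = (m + 3)*(m^2 - 2*m - 15) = (m + 3)^2*(m - 5)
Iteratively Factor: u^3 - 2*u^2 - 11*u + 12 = (u - 4)*(u^2 + 2*u - 3) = (u - 4)*(u + 3)*(u - 1)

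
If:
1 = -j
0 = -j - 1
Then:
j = -1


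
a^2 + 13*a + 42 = (a + 6)*(a + 7)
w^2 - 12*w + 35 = (w - 7)*(w - 5)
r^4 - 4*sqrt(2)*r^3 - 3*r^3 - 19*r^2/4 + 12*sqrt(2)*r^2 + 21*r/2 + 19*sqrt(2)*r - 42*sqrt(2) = (r - 7/2)*(r - 3/2)*(r + 2)*(r - 4*sqrt(2))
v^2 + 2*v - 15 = (v - 3)*(v + 5)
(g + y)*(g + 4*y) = g^2 + 5*g*y + 4*y^2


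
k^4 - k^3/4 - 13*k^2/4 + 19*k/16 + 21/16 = (k - 3/2)*(k - 1)*(k + 1/2)*(k + 7/4)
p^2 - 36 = (p - 6)*(p + 6)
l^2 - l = l*(l - 1)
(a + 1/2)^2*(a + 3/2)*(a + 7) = a^4 + 19*a^3/2 + 77*a^2/4 + 101*a/8 + 21/8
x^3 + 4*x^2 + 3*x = x*(x + 1)*(x + 3)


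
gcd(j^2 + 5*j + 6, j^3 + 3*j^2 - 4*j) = 1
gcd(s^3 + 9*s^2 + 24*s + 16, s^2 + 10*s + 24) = s + 4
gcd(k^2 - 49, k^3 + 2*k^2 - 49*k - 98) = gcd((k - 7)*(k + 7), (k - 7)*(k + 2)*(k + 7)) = k^2 - 49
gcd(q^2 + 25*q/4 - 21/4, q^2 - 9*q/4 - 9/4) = 1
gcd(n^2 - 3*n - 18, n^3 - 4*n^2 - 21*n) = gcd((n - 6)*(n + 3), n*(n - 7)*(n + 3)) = n + 3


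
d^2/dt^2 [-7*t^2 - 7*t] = -14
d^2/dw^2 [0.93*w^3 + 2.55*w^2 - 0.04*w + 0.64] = 5.58*w + 5.1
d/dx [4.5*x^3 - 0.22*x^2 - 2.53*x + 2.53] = 13.5*x^2 - 0.44*x - 2.53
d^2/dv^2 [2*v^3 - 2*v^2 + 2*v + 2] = 12*v - 4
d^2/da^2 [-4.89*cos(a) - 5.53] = 4.89*cos(a)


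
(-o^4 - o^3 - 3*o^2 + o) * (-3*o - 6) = 3*o^5 + 9*o^4 + 15*o^3 + 15*o^2 - 6*o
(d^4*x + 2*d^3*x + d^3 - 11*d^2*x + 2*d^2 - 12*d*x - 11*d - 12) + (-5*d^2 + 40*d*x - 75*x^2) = d^4*x + 2*d^3*x + d^3 - 11*d^2*x - 3*d^2 + 28*d*x - 11*d - 75*x^2 - 12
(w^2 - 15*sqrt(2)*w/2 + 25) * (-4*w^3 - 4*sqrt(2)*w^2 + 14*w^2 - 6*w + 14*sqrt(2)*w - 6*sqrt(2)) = -4*w^5 + 14*w^4 + 26*sqrt(2)*w^4 - 91*sqrt(2)*w^3 - 46*w^3 - 61*sqrt(2)*w^2 + 140*w^2 - 60*w + 350*sqrt(2)*w - 150*sqrt(2)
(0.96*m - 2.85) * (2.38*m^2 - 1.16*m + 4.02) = 2.2848*m^3 - 7.8966*m^2 + 7.1652*m - 11.457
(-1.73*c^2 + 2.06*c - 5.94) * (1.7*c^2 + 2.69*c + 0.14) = -2.941*c^4 - 1.1517*c^3 - 4.7988*c^2 - 15.6902*c - 0.8316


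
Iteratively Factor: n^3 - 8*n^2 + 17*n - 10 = (n - 2)*(n^2 - 6*n + 5) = (n - 5)*(n - 2)*(n - 1)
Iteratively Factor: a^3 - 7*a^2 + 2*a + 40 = (a + 2)*(a^2 - 9*a + 20) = (a - 5)*(a + 2)*(a - 4)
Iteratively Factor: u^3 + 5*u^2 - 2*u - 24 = (u + 4)*(u^2 + u - 6) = (u - 2)*(u + 4)*(u + 3)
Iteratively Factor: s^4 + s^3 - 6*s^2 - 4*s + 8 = (s + 2)*(s^3 - s^2 - 4*s + 4) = (s - 1)*(s + 2)*(s^2 - 4) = (s - 2)*(s - 1)*(s + 2)*(s + 2)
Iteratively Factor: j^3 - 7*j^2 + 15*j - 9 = (j - 1)*(j^2 - 6*j + 9) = (j - 3)*(j - 1)*(j - 3)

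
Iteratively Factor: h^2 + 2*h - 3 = (h - 1)*(h + 3)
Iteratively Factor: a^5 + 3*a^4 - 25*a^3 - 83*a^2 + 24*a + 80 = (a + 4)*(a^4 - a^3 - 21*a^2 + a + 20) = (a - 1)*(a + 4)*(a^3 - 21*a - 20) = (a - 1)*(a + 1)*(a + 4)*(a^2 - a - 20) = (a - 1)*(a + 1)*(a + 4)^2*(a - 5)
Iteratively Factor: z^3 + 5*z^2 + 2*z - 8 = (z - 1)*(z^2 + 6*z + 8) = (z - 1)*(z + 4)*(z + 2)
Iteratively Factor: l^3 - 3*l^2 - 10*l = (l)*(l^2 - 3*l - 10) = l*(l + 2)*(l - 5)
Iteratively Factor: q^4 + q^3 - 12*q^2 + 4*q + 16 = (q + 1)*(q^3 - 12*q + 16) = (q - 2)*(q + 1)*(q^2 + 2*q - 8) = (q - 2)*(q + 1)*(q + 4)*(q - 2)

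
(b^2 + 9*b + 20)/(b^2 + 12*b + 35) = (b + 4)/(b + 7)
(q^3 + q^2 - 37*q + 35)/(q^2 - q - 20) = (q^2 + 6*q - 7)/(q + 4)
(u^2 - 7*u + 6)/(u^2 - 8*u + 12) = (u - 1)/(u - 2)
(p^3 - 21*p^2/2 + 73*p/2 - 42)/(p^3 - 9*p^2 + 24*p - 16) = (2*p^2 - 13*p + 21)/(2*(p^2 - 5*p + 4))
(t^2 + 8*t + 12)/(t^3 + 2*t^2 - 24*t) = (t + 2)/(t*(t - 4))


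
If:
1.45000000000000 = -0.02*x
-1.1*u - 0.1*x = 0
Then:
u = 6.59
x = -72.50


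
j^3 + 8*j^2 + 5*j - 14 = (j - 1)*(j + 2)*(j + 7)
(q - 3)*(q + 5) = q^2 + 2*q - 15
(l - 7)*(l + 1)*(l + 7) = l^3 + l^2 - 49*l - 49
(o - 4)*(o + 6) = o^2 + 2*o - 24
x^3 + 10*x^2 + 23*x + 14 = (x + 1)*(x + 2)*(x + 7)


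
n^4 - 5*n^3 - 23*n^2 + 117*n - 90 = (n - 6)*(n - 3)*(n - 1)*(n + 5)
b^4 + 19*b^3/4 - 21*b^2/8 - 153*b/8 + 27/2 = (b - 3/2)*(b - 3/4)*(b + 3)*(b + 4)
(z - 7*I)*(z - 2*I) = z^2 - 9*I*z - 14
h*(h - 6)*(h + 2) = h^3 - 4*h^2 - 12*h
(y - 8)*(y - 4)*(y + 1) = y^3 - 11*y^2 + 20*y + 32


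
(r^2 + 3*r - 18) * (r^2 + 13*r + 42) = r^4 + 16*r^3 + 63*r^2 - 108*r - 756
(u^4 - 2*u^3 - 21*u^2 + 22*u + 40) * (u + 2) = u^5 - 25*u^3 - 20*u^2 + 84*u + 80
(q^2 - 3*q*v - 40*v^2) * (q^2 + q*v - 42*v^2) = q^4 - 2*q^3*v - 85*q^2*v^2 + 86*q*v^3 + 1680*v^4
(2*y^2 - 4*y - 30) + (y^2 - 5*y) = 3*y^2 - 9*y - 30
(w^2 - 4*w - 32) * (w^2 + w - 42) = w^4 - 3*w^3 - 78*w^2 + 136*w + 1344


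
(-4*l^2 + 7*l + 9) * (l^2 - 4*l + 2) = -4*l^4 + 23*l^3 - 27*l^2 - 22*l + 18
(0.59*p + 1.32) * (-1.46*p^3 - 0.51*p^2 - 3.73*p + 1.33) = -0.8614*p^4 - 2.2281*p^3 - 2.8739*p^2 - 4.1389*p + 1.7556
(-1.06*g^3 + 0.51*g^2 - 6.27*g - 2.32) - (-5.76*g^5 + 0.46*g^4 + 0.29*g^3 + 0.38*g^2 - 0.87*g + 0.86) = 5.76*g^5 - 0.46*g^4 - 1.35*g^3 + 0.13*g^2 - 5.4*g - 3.18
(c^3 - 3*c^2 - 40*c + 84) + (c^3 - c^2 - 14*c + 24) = 2*c^3 - 4*c^2 - 54*c + 108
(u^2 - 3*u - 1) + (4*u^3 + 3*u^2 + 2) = 4*u^3 + 4*u^2 - 3*u + 1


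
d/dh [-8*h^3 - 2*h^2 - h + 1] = -24*h^2 - 4*h - 1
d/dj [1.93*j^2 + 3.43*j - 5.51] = 3.86*j + 3.43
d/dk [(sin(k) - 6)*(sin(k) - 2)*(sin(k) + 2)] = (3*sin(k)^2 - 12*sin(k) - 4)*cos(k)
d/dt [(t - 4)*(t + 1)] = 2*t - 3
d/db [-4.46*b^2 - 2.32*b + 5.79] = -8.92*b - 2.32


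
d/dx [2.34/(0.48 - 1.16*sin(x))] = 2.7144*cos(x)/(1.16*sin(x) - 0.48)^2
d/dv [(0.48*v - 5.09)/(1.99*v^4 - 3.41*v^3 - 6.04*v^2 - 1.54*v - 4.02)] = (-2.8656*v^4 + 43.79*v^3 - 49.1715*v^2 - 61.4872*v - 9.7682)/(3.9601*v^8 - 13.5718*v^7 - 12.4111*v^6 + 35.0636*v^5 + 30.9848*v^4 + 46.0196*v^3 + 50.9332*v^2 + 12.3816*v + 16.1604)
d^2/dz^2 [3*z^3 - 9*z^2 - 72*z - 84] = 18*z - 18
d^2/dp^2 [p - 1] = 0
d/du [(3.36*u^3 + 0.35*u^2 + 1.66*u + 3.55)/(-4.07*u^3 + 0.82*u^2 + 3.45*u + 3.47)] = (4.1797*u^4 + 36.6964*u^3 + 78.1694*u^2 - 3.393*u - 6.4873)/(16.5649*u^6 - 6.6748*u^5 - 27.4106*u^4 - 22.5878*u^3 + 17.5933*u^2 + 23.943*u + 12.0409)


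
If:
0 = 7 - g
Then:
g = 7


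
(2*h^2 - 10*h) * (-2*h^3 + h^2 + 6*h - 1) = -4*h^5 + 22*h^4 + 2*h^3 - 62*h^2 + 10*h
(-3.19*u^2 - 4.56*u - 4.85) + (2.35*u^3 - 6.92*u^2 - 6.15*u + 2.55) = 2.35*u^3 - 10.11*u^2 - 10.71*u - 2.3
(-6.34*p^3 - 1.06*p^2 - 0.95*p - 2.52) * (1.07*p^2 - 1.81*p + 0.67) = -6.7838*p^5 + 10.3412*p^4 - 3.3457*p^3 - 1.6871*p^2 + 3.9247*p - 1.6884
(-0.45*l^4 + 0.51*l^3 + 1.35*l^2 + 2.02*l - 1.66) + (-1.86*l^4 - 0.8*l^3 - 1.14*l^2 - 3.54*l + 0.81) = -2.31*l^4 - 0.29*l^3 + 0.21*l^2 - 1.52*l - 0.85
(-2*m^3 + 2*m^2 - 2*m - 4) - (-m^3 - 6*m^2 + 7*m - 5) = -m^3 + 8*m^2 - 9*m + 1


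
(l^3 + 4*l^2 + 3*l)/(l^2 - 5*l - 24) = l*(l + 1)/(l - 8)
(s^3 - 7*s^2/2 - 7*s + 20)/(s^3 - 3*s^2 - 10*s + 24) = (s + 5/2)/(s + 3)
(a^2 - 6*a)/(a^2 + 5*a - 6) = a*(a - 6)/(a^2 + 5*a - 6)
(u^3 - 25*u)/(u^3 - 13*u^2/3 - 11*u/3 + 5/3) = 3*u*(u + 5)/(3*u^2 + 2*u - 1)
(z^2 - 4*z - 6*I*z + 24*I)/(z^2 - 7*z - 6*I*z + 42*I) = (z - 4)/(z - 7)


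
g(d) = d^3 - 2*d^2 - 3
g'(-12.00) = 480.00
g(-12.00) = -2019.00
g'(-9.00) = 279.00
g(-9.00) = -894.00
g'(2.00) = 4.00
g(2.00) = -3.00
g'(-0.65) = 3.87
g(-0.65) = -4.12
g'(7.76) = 149.61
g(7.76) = 343.85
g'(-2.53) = 29.32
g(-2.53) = -32.00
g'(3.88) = 29.64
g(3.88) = 25.30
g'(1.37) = 0.15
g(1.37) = -4.18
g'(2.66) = 10.59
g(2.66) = 1.67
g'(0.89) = -1.18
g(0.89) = -3.88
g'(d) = 3*d^2 - 4*d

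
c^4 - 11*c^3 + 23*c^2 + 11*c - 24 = (c - 8)*(c - 3)*(c - 1)*(c + 1)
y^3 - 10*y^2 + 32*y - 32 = (y - 4)^2*(y - 2)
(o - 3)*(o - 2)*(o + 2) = o^3 - 3*o^2 - 4*o + 12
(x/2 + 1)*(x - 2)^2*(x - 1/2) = x^4/2 - 5*x^3/4 - 3*x^2/2 + 5*x - 2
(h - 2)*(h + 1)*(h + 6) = h^3 + 5*h^2 - 8*h - 12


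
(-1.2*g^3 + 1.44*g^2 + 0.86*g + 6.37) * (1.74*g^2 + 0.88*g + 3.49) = -2.088*g^5 + 1.4496*g^4 - 1.4244*g^3 + 16.8662*g^2 + 8.607*g + 22.2313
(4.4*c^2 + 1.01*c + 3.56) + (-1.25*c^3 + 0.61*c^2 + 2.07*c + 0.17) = -1.25*c^3 + 5.01*c^2 + 3.08*c + 3.73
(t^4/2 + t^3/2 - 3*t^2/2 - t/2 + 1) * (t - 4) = t^5/2 - 3*t^4/2 - 7*t^3/2 + 11*t^2/2 + 3*t - 4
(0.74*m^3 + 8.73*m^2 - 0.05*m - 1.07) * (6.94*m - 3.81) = 5.1356*m^4 + 57.7668*m^3 - 33.6083*m^2 - 7.2353*m + 4.0767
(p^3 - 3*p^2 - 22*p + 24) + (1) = p^3 - 3*p^2 - 22*p + 25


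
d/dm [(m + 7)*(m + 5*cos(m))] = m - (m + 7)*(5*sin(m) - 1) + 5*cos(m)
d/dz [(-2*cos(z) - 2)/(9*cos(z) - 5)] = -28*sin(z)/(9*cos(z) - 5)^2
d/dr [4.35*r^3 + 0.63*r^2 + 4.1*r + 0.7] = 13.05*r^2 + 1.26*r + 4.1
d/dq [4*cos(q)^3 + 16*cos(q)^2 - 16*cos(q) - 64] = 4*(-3*cos(q)^2 - 8*cos(q) + 4)*sin(q)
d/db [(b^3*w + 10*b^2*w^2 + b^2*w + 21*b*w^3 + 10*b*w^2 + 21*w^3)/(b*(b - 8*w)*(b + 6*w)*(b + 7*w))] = w*(-b^4 - 6*b^3*w - 2*b^3 - 42*b^2*w^2 - 7*b^2*w + 12*b*w^2 + 144*w^3)/(b^2*(b^4 - 4*b^3*w - 92*b^2*w^2 + 192*b*w^3 + 2304*w^4))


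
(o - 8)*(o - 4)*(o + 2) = o^3 - 10*o^2 + 8*o + 64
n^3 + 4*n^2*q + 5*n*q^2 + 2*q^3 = (n + q)^2*(n + 2*q)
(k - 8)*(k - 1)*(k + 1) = k^3 - 8*k^2 - k + 8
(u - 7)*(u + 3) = u^2 - 4*u - 21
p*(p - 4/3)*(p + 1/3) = p^3 - p^2 - 4*p/9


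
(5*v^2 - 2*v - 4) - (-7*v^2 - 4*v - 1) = 12*v^2 + 2*v - 3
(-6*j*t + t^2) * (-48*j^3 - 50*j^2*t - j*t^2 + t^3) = 288*j^4*t + 252*j^3*t^2 - 44*j^2*t^3 - 7*j*t^4 + t^5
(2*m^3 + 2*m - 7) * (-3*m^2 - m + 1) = -6*m^5 - 2*m^4 - 4*m^3 + 19*m^2 + 9*m - 7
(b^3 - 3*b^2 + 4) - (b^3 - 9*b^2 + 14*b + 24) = 6*b^2 - 14*b - 20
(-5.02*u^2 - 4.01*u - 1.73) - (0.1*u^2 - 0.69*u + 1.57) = -5.12*u^2 - 3.32*u - 3.3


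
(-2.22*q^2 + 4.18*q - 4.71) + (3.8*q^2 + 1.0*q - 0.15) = 1.58*q^2 + 5.18*q - 4.86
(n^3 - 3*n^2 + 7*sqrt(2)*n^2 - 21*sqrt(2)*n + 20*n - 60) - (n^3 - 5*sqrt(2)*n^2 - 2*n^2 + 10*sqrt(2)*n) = -n^2 + 12*sqrt(2)*n^2 - 31*sqrt(2)*n + 20*n - 60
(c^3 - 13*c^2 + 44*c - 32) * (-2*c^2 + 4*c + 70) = -2*c^5 + 30*c^4 - 70*c^3 - 670*c^2 + 2952*c - 2240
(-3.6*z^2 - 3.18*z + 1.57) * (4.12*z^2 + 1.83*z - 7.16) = -14.832*z^4 - 19.6896*z^3 + 26.425*z^2 + 25.6419*z - 11.2412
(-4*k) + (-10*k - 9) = -14*k - 9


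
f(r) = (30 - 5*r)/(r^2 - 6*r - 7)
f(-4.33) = 1.37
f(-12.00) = 0.43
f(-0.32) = -6.35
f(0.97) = -2.12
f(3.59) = -0.77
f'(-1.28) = 55.81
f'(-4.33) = 0.40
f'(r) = (6 - 2*r)*(30 - 5*r)/(r^2 - 6*r - 7)^2 - 5/(r^2 - 6*r - 7)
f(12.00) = -0.46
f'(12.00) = 0.05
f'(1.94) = 0.53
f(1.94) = -1.36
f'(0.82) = 1.34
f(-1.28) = 15.70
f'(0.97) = 1.14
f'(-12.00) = 0.04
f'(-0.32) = 9.47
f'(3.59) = 0.26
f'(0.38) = 2.31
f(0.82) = -2.30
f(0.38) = -3.08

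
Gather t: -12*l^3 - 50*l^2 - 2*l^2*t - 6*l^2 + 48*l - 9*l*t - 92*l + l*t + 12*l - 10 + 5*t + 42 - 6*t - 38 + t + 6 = -12*l^3 - 56*l^2 - 32*l + t*(-2*l^2 - 8*l)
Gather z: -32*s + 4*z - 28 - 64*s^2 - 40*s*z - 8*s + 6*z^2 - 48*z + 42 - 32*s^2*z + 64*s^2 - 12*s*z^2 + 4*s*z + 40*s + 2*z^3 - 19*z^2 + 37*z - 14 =2*z^3 + z^2*(-12*s - 13) + z*(-32*s^2 - 36*s - 7)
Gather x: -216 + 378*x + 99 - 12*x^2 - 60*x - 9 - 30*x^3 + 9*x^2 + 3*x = -30*x^3 - 3*x^2 + 321*x - 126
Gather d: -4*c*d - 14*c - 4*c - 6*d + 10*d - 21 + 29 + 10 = -18*c + d*(4 - 4*c) + 18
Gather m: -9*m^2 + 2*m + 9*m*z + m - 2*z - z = -9*m^2 + m*(9*z + 3) - 3*z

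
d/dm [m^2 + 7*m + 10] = 2*m + 7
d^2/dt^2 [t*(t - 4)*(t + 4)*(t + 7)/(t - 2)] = 6*(t^4 - 3*t^3 - 6*t^2 + 28*t - 96)/(t^3 - 6*t^2 + 12*t - 8)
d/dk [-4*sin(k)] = -4*cos(k)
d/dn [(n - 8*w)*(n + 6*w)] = 2*n - 2*w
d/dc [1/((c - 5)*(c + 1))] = 2*(2 - c)/(c^4 - 8*c^3 + 6*c^2 + 40*c + 25)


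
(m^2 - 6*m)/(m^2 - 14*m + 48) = m/(m - 8)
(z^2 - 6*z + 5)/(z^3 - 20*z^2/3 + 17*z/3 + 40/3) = 3*(z - 1)/(3*z^2 - 5*z - 8)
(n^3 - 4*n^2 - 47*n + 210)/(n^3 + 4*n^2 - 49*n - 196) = (n^2 - 11*n + 30)/(n^2 - 3*n - 28)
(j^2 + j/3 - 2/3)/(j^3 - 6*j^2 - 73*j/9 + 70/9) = 3*(j + 1)/(3*j^2 - 16*j - 35)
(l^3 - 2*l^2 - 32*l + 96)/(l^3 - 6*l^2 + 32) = (l + 6)/(l + 2)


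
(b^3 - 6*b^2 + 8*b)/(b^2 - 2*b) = b - 4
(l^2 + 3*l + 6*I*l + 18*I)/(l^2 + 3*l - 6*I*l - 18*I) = (l + 6*I)/(l - 6*I)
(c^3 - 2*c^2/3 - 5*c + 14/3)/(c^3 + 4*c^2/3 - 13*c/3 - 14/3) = (c - 1)/(c + 1)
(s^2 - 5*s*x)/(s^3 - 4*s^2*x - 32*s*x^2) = (-s + 5*x)/(-s^2 + 4*s*x + 32*x^2)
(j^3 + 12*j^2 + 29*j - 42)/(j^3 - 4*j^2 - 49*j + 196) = (j^2 + 5*j - 6)/(j^2 - 11*j + 28)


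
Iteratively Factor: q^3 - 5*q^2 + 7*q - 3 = (q - 1)*(q^2 - 4*q + 3) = (q - 3)*(q - 1)*(q - 1)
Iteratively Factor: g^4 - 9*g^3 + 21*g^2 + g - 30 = (g + 1)*(g^3 - 10*g^2 + 31*g - 30) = (g - 3)*(g + 1)*(g^2 - 7*g + 10) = (g - 3)*(g - 2)*(g + 1)*(g - 5)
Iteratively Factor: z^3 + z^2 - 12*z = (z - 3)*(z^2 + 4*z) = (z - 3)*(z + 4)*(z)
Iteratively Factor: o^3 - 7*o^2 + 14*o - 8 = (o - 2)*(o^2 - 5*o + 4) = (o - 2)*(o - 1)*(o - 4)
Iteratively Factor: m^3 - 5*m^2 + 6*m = (m - 3)*(m^2 - 2*m) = m*(m - 3)*(m - 2)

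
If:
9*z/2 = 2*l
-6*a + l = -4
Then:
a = 3*z/8 + 2/3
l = 9*z/4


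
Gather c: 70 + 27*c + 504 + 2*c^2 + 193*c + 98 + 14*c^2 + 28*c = 16*c^2 + 248*c + 672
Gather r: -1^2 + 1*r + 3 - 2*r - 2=-r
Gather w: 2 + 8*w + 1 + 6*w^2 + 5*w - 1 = 6*w^2 + 13*w + 2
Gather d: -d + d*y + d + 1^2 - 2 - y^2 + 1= d*y - y^2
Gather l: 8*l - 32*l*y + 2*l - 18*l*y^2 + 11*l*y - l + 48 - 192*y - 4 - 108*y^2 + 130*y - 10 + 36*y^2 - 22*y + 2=l*(-18*y^2 - 21*y + 9) - 72*y^2 - 84*y + 36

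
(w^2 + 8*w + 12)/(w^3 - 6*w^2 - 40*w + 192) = (w + 2)/(w^2 - 12*w + 32)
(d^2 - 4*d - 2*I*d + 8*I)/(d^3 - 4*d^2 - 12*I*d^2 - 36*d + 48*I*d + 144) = (d - 2*I)/(d^2 - 12*I*d - 36)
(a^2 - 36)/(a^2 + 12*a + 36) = (a - 6)/(a + 6)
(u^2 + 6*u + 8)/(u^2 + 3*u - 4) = (u + 2)/(u - 1)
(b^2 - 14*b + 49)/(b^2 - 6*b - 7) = (b - 7)/(b + 1)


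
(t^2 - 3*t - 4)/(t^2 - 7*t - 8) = (t - 4)/(t - 8)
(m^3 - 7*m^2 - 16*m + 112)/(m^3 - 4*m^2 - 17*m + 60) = (m^2 - 11*m + 28)/(m^2 - 8*m + 15)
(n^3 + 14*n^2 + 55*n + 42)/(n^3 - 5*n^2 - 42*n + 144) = (n^2 + 8*n + 7)/(n^2 - 11*n + 24)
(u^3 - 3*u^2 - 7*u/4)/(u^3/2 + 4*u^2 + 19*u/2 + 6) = u*(4*u^2 - 12*u - 7)/(2*(u^3 + 8*u^2 + 19*u + 12))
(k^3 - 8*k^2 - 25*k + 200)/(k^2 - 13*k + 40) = k + 5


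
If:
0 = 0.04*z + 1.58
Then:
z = -39.50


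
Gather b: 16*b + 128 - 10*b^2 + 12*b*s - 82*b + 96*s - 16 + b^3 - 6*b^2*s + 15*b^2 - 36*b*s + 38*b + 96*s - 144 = b^3 + b^2*(5 - 6*s) + b*(-24*s - 28) + 192*s - 32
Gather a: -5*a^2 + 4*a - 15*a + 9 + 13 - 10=-5*a^2 - 11*a + 12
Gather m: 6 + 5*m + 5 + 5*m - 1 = 10*m + 10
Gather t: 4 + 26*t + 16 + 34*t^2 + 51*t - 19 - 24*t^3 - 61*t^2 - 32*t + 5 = -24*t^3 - 27*t^2 + 45*t + 6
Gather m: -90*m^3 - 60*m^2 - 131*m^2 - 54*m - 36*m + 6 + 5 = -90*m^3 - 191*m^2 - 90*m + 11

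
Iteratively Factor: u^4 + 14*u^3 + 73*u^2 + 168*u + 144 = (u + 4)*(u^3 + 10*u^2 + 33*u + 36) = (u + 4)^2*(u^2 + 6*u + 9) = (u + 3)*(u + 4)^2*(u + 3)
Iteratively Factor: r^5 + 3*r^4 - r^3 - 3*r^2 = (r + 3)*(r^4 - r^2) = r*(r + 3)*(r^3 - r) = r*(r + 1)*(r + 3)*(r^2 - r) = r^2*(r + 1)*(r + 3)*(r - 1)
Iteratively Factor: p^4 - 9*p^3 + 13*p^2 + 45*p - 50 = (p + 2)*(p^3 - 11*p^2 + 35*p - 25) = (p - 1)*(p + 2)*(p^2 - 10*p + 25) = (p - 5)*(p - 1)*(p + 2)*(p - 5)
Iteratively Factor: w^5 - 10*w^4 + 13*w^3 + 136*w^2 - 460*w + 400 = (w - 5)*(w^4 - 5*w^3 - 12*w^2 + 76*w - 80) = (w - 5)*(w + 4)*(w^3 - 9*w^2 + 24*w - 20) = (w - 5)*(w - 2)*(w + 4)*(w^2 - 7*w + 10) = (w - 5)^2*(w - 2)*(w + 4)*(w - 2)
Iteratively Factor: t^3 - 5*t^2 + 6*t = (t)*(t^2 - 5*t + 6) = t*(t - 3)*(t - 2)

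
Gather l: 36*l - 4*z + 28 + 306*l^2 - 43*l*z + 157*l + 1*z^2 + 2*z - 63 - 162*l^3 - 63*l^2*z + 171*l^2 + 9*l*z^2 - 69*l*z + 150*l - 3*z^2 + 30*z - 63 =-162*l^3 + l^2*(477 - 63*z) + l*(9*z^2 - 112*z + 343) - 2*z^2 + 28*z - 98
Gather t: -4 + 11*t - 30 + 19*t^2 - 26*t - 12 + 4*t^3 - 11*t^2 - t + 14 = 4*t^3 + 8*t^2 - 16*t - 32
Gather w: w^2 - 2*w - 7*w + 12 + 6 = w^2 - 9*w + 18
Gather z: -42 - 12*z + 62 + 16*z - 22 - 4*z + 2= 0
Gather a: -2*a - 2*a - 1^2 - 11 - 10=-4*a - 22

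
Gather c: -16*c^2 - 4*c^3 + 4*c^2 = -4*c^3 - 12*c^2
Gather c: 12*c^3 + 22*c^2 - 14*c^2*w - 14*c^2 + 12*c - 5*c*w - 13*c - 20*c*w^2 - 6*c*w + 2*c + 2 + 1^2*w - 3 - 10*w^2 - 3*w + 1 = 12*c^3 + c^2*(8 - 14*w) + c*(-20*w^2 - 11*w + 1) - 10*w^2 - 2*w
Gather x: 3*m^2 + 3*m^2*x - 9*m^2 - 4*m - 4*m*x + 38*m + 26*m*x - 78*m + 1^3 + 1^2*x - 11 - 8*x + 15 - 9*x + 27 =-6*m^2 - 44*m + x*(3*m^2 + 22*m - 16) + 32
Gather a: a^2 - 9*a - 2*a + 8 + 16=a^2 - 11*a + 24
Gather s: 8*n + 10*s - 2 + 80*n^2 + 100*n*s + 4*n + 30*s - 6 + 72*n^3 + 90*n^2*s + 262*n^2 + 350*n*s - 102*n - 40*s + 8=72*n^3 + 342*n^2 - 90*n + s*(90*n^2 + 450*n)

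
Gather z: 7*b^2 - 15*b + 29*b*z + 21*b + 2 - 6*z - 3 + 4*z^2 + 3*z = 7*b^2 + 6*b + 4*z^2 + z*(29*b - 3) - 1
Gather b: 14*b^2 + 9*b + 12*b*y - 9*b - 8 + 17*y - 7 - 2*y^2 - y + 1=14*b^2 + 12*b*y - 2*y^2 + 16*y - 14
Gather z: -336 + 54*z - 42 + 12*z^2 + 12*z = 12*z^2 + 66*z - 378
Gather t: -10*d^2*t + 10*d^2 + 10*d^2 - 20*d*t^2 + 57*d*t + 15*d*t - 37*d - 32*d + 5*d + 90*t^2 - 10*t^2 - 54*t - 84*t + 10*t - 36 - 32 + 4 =20*d^2 - 64*d + t^2*(80 - 20*d) + t*(-10*d^2 + 72*d - 128) - 64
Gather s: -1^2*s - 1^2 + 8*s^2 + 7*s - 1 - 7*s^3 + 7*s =-7*s^3 + 8*s^2 + 13*s - 2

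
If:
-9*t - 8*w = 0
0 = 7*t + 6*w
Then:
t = 0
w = 0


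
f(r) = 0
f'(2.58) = 0.00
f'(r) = 0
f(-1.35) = 0.00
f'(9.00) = 0.00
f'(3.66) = 0.00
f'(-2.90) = 0.00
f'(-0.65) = 0.00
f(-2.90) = 0.00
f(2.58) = 0.00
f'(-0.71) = 0.00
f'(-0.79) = 0.00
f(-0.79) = 0.00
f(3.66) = 0.00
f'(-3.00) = 0.00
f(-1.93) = 0.00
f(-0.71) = 0.00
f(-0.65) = 0.00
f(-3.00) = 0.00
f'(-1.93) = 0.00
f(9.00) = 0.00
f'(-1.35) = 0.00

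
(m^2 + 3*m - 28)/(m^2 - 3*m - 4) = (m + 7)/(m + 1)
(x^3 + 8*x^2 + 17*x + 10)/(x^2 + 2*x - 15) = (x^2 + 3*x + 2)/(x - 3)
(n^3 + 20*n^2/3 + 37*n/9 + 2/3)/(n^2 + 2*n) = (9*n^3 + 60*n^2 + 37*n + 6)/(9*n*(n + 2))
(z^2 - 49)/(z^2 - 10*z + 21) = (z + 7)/(z - 3)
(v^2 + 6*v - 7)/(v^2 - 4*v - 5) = (-v^2 - 6*v + 7)/(-v^2 + 4*v + 5)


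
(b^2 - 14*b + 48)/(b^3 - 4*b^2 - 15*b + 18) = (b - 8)/(b^2 + 2*b - 3)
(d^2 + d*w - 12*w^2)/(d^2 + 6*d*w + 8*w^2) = (d - 3*w)/(d + 2*w)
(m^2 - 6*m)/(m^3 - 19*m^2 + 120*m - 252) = m/(m^2 - 13*m + 42)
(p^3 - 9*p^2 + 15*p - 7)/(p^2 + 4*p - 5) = (p^2 - 8*p + 7)/(p + 5)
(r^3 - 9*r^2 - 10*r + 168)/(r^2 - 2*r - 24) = r - 7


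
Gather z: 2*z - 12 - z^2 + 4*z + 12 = -z^2 + 6*z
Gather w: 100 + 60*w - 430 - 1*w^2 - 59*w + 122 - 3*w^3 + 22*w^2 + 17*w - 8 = -3*w^3 + 21*w^2 + 18*w - 216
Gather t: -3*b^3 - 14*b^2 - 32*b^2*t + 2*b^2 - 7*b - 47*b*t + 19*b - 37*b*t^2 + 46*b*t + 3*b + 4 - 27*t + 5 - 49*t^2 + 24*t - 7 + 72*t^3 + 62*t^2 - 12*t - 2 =-3*b^3 - 12*b^2 + 15*b + 72*t^3 + t^2*(13 - 37*b) + t*(-32*b^2 - b - 15)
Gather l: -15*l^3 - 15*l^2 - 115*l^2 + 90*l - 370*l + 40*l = -15*l^3 - 130*l^2 - 240*l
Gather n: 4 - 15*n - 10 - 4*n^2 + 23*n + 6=-4*n^2 + 8*n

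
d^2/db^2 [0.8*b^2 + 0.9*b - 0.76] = 1.60000000000000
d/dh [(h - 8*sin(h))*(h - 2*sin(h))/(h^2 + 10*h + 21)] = 2*(-(h + 5)*(h - 8*sin(h))*(h - 2*sin(h)) + (h^2 + 10*h + 21)*(-5*h*cos(h) + h - 5*sin(h) + 8*sin(2*h)))/(h^2 + 10*h + 21)^2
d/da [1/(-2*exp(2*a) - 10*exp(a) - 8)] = (exp(a) + 5/2)*exp(a)/(exp(2*a) + 5*exp(a) + 4)^2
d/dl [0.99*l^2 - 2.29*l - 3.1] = 1.98*l - 2.29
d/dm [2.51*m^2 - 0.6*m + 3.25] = 5.02*m - 0.6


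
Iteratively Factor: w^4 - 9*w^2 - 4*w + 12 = (w + 2)*(w^3 - 2*w^2 - 5*w + 6) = (w + 2)^2*(w^2 - 4*w + 3) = (w - 1)*(w + 2)^2*(w - 3)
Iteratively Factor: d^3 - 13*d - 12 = (d + 1)*(d^2 - d - 12) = (d + 1)*(d + 3)*(d - 4)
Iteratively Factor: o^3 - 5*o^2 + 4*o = (o - 4)*(o^2 - o) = o*(o - 4)*(o - 1)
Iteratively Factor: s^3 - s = (s + 1)*(s^2 - s) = s*(s + 1)*(s - 1)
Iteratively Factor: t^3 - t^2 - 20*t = (t)*(t^2 - t - 20) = t*(t - 5)*(t + 4)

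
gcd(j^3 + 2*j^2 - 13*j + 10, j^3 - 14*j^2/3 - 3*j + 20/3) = j - 1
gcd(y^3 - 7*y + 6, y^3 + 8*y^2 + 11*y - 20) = y - 1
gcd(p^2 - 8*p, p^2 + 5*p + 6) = 1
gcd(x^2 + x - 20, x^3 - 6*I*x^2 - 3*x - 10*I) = 1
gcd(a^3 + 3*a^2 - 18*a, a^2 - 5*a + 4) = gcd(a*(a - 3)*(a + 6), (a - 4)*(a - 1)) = 1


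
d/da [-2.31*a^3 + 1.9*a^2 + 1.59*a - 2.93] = -6.93*a^2 + 3.8*a + 1.59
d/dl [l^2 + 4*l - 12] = 2*l + 4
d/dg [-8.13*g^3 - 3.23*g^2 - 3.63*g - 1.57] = -24.39*g^2 - 6.46*g - 3.63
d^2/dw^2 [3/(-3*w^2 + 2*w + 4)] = 6*(-9*w^2 + 6*w + 4*(3*w - 1)^2 + 12)/(-3*w^2 + 2*w + 4)^3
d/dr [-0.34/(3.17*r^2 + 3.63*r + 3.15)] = (2.1556*r + 1.2342)/(3.17*r^2 + 3.63*r + 3.15)^2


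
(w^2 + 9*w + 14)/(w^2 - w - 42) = (w^2 + 9*w + 14)/(w^2 - w - 42)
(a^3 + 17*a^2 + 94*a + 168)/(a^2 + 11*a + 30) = (a^2 + 11*a + 28)/(a + 5)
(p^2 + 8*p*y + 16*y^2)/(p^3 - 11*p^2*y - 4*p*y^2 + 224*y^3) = (p + 4*y)/(p^2 - 15*p*y + 56*y^2)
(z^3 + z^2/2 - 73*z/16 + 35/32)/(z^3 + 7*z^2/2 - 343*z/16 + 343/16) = (8*z^2 + 18*z - 5)/(2*(4*z^2 + 21*z - 49))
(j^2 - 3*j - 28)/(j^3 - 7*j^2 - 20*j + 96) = (j - 7)/(j^2 - 11*j + 24)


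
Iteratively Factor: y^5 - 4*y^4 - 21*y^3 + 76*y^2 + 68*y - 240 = (y - 5)*(y^4 + y^3 - 16*y^2 - 4*y + 48) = (y - 5)*(y + 4)*(y^3 - 3*y^2 - 4*y + 12) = (y - 5)*(y - 2)*(y + 4)*(y^2 - y - 6) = (y - 5)*(y - 2)*(y + 2)*(y + 4)*(y - 3)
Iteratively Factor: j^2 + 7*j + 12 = (j + 3)*(j + 4)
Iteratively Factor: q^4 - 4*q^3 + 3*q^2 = (q)*(q^3 - 4*q^2 + 3*q) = q*(q - 3)*(q^2 - q) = q^2*(q - 3)*(q - 1)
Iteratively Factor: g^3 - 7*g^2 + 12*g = (g - 4)*(g^2 - 3*g) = g*(g - 4)*(g - 3)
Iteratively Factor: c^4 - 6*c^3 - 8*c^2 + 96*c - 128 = (c - 2)*(c^3 - 4*c^2 - 16*c + 64) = (c - 2)*(c + 4)*(c^2 - 8*c + 16) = (c - 4)*(c - 2)*(c + 4)*(c - 4)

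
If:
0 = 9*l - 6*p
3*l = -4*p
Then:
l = 0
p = 0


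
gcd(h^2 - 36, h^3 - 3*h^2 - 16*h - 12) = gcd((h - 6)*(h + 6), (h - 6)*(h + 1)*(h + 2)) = h - 6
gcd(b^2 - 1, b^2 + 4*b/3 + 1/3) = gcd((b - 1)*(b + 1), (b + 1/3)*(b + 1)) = b + 1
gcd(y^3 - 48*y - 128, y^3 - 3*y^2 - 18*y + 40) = y + 4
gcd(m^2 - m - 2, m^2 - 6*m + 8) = m - 2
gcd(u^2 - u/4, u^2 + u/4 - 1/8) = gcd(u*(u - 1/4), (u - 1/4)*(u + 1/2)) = u - 1/4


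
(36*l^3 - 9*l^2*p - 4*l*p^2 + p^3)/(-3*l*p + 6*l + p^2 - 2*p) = (-12*l^2 - l*p + p^2)/(p - 2)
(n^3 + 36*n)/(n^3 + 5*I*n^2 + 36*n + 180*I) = n/(n + 5*I)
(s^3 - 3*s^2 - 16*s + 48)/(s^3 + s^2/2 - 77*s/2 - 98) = 2*(s^2 - 7*s + 12)/(2*s^2 - 7*s - 49)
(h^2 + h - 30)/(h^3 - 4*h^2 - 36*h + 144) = (h - 5)/(h^2 - 10*h + 24)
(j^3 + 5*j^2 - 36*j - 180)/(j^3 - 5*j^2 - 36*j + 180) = (j + 5)/(j - 5)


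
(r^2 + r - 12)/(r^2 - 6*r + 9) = (r + 4)/(r - 3)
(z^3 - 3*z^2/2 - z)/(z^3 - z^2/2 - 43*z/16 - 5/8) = 8*z*(2*z + 1)/(16*z^2 + 24*z + 5)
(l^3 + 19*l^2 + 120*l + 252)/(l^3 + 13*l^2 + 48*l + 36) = (l + 7)/(l + 1)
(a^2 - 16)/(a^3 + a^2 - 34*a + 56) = (a + 4)/(a^2 + 5*a - 14)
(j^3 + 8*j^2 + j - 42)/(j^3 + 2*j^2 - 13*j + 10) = (j^2 + 10*j + 21)/(j^2 + 4*j - 5)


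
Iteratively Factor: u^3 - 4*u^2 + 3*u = (u - 3)*(u^2 - u) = (u - 3)*(u - 1)*(u)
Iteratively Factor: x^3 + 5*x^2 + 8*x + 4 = (x + 2)*(x^2 + 3*x + 2) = (x + 2)^2*(x + 1)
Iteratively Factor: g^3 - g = (g - 1)*(g^2 + g) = g*(g - 1)*(g + 1)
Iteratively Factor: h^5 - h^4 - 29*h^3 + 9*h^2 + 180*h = (h + 4)*(h^4 - 5*h^3 - 9*h^2 + 45*h) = h*(h + 4)*(h^3 - 5*h^2 - 9*h + 45) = h*(h - 5)*(h + 4)*(h^2 - 9) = h*(h - 5)*(h + 3)*(h + 4)*(h - 3)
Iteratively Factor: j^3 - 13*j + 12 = (j - 3)*(j^2 + 3*j - 4) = (j - 3)*(j + 4)*(j - 1)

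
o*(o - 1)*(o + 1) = o^3 - o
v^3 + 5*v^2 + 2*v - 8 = (v - 1)*(v + 2)*(v + 4)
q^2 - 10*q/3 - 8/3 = (q - 4)*(q + 2/3)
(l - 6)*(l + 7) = l^2 + l - 42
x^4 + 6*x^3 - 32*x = x*(x - 2)*(x + 4)^2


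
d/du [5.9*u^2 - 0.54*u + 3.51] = 11.8*u - 0.54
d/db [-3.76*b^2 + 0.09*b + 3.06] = 0.09 - 7.52*b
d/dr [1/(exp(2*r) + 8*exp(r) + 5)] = 2*(-exp(r) - 4)*exp(r)/(exp(2*r) + 8*exp(r) + 5)^2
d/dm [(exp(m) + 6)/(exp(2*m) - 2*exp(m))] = (-exp(2*m) - 12*exp(m) + 12)*exp(-m)/(exp(2*m) - 4*exp(m) + 4)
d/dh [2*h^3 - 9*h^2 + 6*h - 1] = 6*h^2 - 18*h + 6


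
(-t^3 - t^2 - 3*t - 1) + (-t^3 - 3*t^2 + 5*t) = -2*t^3 - 4*t^2 + 2*t - 1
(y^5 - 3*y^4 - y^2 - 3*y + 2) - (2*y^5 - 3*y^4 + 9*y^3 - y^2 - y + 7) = -y^5 - 9*y^3 - 2*y - 5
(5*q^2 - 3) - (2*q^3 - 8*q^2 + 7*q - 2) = -2*q^3 + 13*q^2 - 7*q - 1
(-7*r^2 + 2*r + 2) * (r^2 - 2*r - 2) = -7*r^4 + 16*r^3 + 12*r^2 - 8*r - 4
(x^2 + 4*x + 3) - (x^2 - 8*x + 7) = 12*x - 4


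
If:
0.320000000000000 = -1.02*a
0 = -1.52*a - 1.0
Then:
No Solution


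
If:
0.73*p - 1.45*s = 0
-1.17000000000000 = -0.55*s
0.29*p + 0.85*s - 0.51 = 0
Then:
No Solution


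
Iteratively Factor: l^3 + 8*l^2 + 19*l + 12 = (l + 1)*(l^2 + 7*l + 12) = (l + 1)*(l + 4)*(l + 3)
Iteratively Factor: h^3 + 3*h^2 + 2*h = (h + 2)*(h^2 + h) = (h + 1)*(h + 2)*(h)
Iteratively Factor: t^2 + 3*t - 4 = (t - 1)*(t + 4)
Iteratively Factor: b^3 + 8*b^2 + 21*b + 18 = (b + 3)*(b^2 + 5*b + 6) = (b + 2)*(b + 3)*(b + 3)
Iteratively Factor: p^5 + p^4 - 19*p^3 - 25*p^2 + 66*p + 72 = (p + 1)*(p^4 - 19*p^2 - 6*p + 72) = (p - 4)*(p + 1)*(p^3 + 4*p^2 - 3*p - 18) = (p - 4)*(p + 1)*(p + 3)*(p^2 + p - 6) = (p - 4)*(p + 1)*(p + 3)^2*(p - 2)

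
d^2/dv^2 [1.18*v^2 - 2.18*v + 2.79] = 2.36000000000000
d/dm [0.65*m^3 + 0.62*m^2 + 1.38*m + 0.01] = 1.95*m^2 + 1.24*m + 1.38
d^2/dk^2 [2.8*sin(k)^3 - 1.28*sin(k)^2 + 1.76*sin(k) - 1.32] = -3.86*sin(k) + 6.3*sin(3*k) - 2.56*cos(2*k)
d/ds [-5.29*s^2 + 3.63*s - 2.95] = 3.63 - 10.58*s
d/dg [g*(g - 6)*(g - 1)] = 3*g^2 - 14*g + 6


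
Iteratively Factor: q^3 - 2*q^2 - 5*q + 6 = (q - 1)*(q^2 - q - 6) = (q - 3)*(q - 1)*(q + 2)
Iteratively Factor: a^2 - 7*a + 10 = (a - 2)*(a - 5)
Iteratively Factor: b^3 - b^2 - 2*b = (b)*(b^2 - b - 2) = b*(b + 1)*(b - 2)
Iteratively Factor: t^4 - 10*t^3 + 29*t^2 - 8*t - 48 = (t - 4)*(t^3 - 6*t^2 + 5*t + 12) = (t - 4)^2*(t^2 - 2*t - 3) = (t - 4)^2*(t - 3)*(t + 1)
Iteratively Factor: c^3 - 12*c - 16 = (c + 2)*(c^2 - 2*c - 8) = (c + 2)^2*(c - 4)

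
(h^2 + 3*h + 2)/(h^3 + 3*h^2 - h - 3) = (h + 2)/(h^2 + 2*h - 3)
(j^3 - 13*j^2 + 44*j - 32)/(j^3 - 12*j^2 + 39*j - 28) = (j - 8)/(j - 7)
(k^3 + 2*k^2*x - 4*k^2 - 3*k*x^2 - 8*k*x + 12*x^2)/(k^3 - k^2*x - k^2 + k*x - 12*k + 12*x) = (k + 3*x)/(k + 3)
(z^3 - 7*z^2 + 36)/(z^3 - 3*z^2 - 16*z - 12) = (z - 3)/(z + 1)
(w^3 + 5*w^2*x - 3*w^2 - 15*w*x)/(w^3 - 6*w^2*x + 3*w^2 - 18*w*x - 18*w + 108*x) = w*(-w - 5*x)/(-w^2 + 6*w*x - 6*w + 36*x)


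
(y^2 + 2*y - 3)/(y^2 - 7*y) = (y^2 + 2*y - 3)/(y*(y - 7))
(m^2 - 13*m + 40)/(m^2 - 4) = (m^2 - 13*m + 40)/(m^2 - 4)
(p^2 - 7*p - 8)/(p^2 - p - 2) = (p - 8)/(p - 2)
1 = 1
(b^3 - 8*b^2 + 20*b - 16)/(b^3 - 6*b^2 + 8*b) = (b - 2)/b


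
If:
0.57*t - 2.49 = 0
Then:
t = 4.37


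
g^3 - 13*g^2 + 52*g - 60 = (g - 6)*(g - 5)*(g - 2)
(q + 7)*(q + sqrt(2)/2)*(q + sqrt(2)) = q^3 + 3*sqrt(2)*q^2/2 + 7*q^2 + q + 21*sqrt(2)*q/2 + 7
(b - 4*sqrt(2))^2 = b^2 - 8*sqrt(2)*b + 32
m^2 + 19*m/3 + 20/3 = (m + 4/3)*(m + 5)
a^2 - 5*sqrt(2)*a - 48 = (a - 8*sqrt(2))*(a + 3*sqrt(2))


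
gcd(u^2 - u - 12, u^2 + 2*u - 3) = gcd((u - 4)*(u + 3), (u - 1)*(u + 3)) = u + 3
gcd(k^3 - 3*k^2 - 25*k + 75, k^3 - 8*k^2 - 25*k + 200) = k^2 - 25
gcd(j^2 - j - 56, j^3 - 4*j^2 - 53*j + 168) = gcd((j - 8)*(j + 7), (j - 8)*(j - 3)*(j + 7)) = j^2 - j - 56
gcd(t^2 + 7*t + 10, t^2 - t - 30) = t + 5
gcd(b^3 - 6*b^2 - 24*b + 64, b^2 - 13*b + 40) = b - 8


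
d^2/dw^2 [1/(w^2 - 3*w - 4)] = 2*(w^2 - 3*w - (2*w - 3)^2 - 4)/(-w^2 + 3*w + 4)^3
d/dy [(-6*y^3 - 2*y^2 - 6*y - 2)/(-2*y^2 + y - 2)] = 2*(6*y^4 - 6*y^3 + 11*y^2 + 7)/(4*y^4 - 4*y^3 + 9*y^2 - 4*y + 4)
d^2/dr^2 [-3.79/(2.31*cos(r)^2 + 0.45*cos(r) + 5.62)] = (80.895276*(1 - cos(r)^2)^2 + 11.819115*cos(r)^3 - 155.595039*cos(r)^2 - 33.22314*cos(r) + 15.97485)/(2.31*cos(r)^2 + 0.45*cos(r) + 5.62)^3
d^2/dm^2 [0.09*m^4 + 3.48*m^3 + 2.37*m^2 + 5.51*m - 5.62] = 1.08*m^2 + 20.88*m + 4.74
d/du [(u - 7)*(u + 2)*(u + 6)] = 3*u^2 + 2*u - 44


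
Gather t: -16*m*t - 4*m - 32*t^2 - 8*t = -4*m - 32*t^2 + t*(-16*m - 8)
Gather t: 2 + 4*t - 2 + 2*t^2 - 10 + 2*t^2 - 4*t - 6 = 4*t^2 - 16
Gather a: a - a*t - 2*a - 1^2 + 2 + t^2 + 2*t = a*(-t - 1) + t^2 + 2*t + 1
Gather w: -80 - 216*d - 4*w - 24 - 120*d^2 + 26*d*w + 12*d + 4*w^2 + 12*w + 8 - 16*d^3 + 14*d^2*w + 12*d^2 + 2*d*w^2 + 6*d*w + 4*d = -16*d^3 - 108*d^2 - 200*d + w^2*(2*d + 4) + w*(14*d^2 + 32*d + 8) - 96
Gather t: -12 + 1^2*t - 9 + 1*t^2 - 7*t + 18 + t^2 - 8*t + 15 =2*t^2 - 14*t + 12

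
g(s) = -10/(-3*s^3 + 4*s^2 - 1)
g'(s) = -10*(9*s^2 - 8*s)/(-3*s^3 + 4*s^2 - 1)^2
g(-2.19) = -0.20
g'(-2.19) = -0.25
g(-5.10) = -0.02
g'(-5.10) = -0.01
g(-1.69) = -0.40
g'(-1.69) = -0.63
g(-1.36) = -0.72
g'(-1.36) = -1.42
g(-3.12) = -0.08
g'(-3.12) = -0.07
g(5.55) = 0.03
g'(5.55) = -0.02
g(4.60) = 0.05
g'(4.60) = -0.04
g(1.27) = 14.42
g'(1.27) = -90.56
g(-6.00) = -0.01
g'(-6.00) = -0.00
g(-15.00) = 0.00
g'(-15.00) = 0.00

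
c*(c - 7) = c^2 - 7*c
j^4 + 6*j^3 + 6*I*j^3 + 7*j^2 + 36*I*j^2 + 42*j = j*(j + 6)*(j - I)*(j + 7*I)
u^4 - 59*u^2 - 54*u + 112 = (u - 8)*(u - 1)*(u + 2)*(u + 7)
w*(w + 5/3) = w^2 + 5*w/3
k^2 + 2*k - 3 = (k - 1)*(k + 3)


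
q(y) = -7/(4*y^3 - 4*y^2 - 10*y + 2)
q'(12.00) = 0.00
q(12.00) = 0.00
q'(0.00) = -17.50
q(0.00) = -3.50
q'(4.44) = 0.03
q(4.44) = -0.03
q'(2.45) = 1.96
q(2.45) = -0.57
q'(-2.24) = 0.29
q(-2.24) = 0.17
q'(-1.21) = 90.14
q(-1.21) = -6.05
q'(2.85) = 0.40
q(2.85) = -0.21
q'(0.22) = -635.15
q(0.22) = 19.94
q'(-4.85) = 0.01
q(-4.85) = 0.01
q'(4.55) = 0.02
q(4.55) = -0.03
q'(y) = -7*(-12*y^2 + 8*y + 10)/(4*y^3 - 4*y^2 - 10*y + 2)^2 = 7*(6*y^2 - 4*y - 5)/(2*(2*y^3 - 2*y^2 - 5*y + 1)^2)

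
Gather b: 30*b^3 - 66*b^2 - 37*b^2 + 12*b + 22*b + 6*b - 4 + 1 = 30*b^3 - 103*b^2 + 40*b - 3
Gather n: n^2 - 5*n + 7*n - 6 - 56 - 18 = n^2 + 2*n - 80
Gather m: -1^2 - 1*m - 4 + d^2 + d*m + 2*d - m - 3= d^2 + 2*d + m*(d - 2) - 8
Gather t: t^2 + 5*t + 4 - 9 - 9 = t^2 + 5*t - 14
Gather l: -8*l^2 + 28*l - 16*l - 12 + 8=-8*l^2 + 12*l - 4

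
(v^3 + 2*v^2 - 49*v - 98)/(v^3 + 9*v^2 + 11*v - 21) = (v^2 - 5*v - 14)/(v^2 + 2*v - 3)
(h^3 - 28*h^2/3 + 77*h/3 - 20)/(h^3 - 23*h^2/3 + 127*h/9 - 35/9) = 3*(3*h^2 - 13*h + 12)/(9*h^2 - 24*h + 7)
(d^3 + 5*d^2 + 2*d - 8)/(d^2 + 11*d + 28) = (d^2 + d - 2)/(d + 7)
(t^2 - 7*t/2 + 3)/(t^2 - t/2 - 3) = (2*t - 3)/(2*t + 3)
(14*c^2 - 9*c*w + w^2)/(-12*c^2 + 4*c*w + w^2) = (-7*c + w)/(6*c + w)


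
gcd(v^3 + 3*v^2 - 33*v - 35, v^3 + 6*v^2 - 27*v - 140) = v^2 + 2*v - 35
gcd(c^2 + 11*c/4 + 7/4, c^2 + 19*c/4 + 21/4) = c + 7/4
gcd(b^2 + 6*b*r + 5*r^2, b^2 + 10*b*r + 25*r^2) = b + 5*r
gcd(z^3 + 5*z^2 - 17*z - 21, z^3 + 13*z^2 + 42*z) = z + 7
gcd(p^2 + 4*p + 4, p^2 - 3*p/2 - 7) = p + 2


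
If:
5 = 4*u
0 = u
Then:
No Solution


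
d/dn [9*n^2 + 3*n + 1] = 18*n + 3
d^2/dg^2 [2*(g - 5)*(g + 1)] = 4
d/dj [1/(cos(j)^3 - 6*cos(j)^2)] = 3*(cos(j) - 4)*sin(j)/((cos(j) - 6)^2*cos(j)^3)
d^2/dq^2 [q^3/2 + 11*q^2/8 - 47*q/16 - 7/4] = 3*q + 11/4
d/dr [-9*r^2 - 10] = -18*r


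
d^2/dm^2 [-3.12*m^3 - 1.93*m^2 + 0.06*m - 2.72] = -18.72*m - 3.86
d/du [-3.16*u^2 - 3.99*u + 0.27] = -6.32*u - 3.99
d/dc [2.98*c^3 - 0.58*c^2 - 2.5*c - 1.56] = 8.94*c^2 - 1.16*c - 2.5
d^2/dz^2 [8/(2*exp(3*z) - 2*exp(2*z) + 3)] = 16*((4 - 9*exp(z))*(2*exp(3*z) - 2*exp(2*z) + 3) + 4*(3*exp(z) - 2)^2*exp(2*z))*exp(2*z)/(2*exp(3*z) - 2*exp(2*z) + 3)^3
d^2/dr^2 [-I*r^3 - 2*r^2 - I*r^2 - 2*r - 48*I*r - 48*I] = -6*I*r - 4 - 2*I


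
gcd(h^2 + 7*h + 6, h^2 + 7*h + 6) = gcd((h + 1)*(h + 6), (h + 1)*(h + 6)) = h^2 + 7*h + 6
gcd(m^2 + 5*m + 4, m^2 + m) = m + 1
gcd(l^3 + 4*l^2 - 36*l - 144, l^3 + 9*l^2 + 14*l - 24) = l^2 + 10*l + 24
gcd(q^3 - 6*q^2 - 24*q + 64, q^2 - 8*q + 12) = q - 2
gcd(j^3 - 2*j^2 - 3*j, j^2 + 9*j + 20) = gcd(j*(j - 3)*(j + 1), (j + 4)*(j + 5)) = 1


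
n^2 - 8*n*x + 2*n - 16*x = (n + 2)*(n - 8*x)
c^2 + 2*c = c*(c + 2)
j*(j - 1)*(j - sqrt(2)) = j^3 - sqrt(2)*j^2 - j^2 + sqrt(2)*j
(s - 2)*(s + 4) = s^2 + 2*s - 8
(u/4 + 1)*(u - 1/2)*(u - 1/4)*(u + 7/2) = u^4/4 + 27*u^3/16 + 17*u^2/8 - 153*u/64 + 7/16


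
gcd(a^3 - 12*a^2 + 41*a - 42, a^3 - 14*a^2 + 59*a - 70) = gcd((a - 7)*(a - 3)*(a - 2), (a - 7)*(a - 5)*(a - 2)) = a^2 - 9*a + 14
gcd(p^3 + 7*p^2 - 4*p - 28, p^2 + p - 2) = p + 2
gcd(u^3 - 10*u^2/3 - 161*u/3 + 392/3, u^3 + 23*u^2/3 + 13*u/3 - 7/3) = u + 7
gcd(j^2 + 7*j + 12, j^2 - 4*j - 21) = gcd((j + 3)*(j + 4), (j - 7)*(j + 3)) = j + 3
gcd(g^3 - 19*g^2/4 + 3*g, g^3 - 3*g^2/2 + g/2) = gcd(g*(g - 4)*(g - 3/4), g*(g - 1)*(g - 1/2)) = g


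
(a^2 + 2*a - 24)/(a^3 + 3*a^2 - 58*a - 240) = (a - 4)/(a^2 - 3*a - 40)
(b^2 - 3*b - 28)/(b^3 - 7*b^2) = (b + 4)/b^2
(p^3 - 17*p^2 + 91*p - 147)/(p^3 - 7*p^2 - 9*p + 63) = (p - 7)/(p + 3)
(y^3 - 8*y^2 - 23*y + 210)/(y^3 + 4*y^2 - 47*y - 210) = (y - 6)/(y + 6)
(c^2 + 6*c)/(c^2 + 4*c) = (c + 6)/(c + 4)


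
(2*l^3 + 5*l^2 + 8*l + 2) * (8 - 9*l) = -18*l^4 - 29*l^3 - 32*l^2 + 46*l + 16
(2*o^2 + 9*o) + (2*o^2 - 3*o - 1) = 4*o^2 + 6*o - 1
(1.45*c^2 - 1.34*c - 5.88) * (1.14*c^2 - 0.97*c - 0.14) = 1.653*c^4 - 2.9341*c^3 - 5.6064*c^2 + 5.8912*c + 0.8232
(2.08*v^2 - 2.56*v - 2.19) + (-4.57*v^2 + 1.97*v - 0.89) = -2.49*v^2 - 0.59*v - 3.08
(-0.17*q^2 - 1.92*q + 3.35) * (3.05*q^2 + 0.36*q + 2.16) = -0.5185*q^4 - 5.9172*q^3 + 9.1591*q^2 - 2.9412*q + 7.236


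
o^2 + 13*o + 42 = (o + 6)*(o + 7)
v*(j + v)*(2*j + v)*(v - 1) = 2*j^2*v^2 - 2*j^2*v + 3*j*v^3 - 3*j*v^2 + v^4 - v^3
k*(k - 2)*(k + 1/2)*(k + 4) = k^4 + 5*k^3/2 - 7*k^2 - 4*k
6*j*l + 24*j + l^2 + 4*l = (6*j + l)*(l + 4)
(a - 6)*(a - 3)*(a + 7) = a^3 - 2*a^2 - 45*a + 126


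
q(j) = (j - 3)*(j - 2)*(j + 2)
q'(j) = (j - 3)*(j - 2) + (j - 3)*(j + 2) + (j - 2)*(j + 2)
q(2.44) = -1.09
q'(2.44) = -0.78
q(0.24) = 10.88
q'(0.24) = -5.27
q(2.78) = -0.82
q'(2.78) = 2.51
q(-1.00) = 12.00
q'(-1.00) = 5.00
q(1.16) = 4.88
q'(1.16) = -6.92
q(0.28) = 10.67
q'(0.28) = -5.44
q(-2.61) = -15.78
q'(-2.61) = 32.10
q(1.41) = 3.20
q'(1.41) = -6.50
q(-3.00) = -30.00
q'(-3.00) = 41.00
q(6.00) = 96.00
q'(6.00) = 68.00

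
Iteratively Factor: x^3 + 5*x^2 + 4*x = (x + 4)*(x^2 + x) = (x + 1)*(x + 4)*(x)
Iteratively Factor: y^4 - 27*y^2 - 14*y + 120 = (y + 4)*(y^3 - 4*y^2 - 11*y + 30) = (y - 2)*(y + 4)*(y^2 - 2*y - 15) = (y - 5)*(y - 2)*(y + 4)*(y + 3)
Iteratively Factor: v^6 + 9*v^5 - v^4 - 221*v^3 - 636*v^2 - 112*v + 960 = (v + 3)*(v^5 + 6*v^4 - 19*v^3 - 164*v^2 - 144*v + 320) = (v + 3)*(v + 4)*(v^4 + 2*v^3 - 27*v^2 - 56*v + 80) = (v + 3)*(v + 4)^2*(v^3 - 2*v^2 - 19*v + 20) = (v + 3)*(v + 4)^3*(v^2 - 6*v + 5) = (v - 5)*(v + 3)*(v + 4)^3*(v - 1)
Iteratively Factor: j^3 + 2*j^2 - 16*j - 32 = (j + 2)*(j^2 - 16) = (j + 2)*(j + 4)*(j - 4)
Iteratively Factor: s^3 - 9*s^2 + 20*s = (s)*(s^2 - 9*s + 20) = s*(s - 5)*(s - 4)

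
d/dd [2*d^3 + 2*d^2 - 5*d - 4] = 6*d^2 + 4*d - 5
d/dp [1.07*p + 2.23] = 1.07000000000000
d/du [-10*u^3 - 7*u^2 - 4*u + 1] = -30*u^2 - 14*u - 4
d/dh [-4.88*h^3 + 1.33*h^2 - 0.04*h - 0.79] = -14.64*h^2 + 2.66*h - 0.04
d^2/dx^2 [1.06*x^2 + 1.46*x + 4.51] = 2.12000000000000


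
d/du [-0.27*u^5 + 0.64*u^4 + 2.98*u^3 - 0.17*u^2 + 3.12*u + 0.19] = -1.35*u^4 + 2.56*u^3 + 8.94*u^2 - 0.34*u + 3.12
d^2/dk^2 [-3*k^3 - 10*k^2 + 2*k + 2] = -18*k - 20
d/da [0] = 0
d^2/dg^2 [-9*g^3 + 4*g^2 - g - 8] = 8 - 54*g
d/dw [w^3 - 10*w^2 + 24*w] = 3*w^2 - 20*w + 24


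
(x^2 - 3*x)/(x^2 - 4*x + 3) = x/(x - 1)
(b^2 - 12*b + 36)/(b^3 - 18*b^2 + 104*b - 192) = (b - 6)/(b^2 - 12*b + 32)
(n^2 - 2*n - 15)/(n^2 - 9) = (n - 5)/(n - 3)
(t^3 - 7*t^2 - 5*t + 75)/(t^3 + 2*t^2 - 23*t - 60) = (t - 5)/(t + 4)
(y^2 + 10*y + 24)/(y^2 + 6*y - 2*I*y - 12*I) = (y + 4)/(y - 2*I)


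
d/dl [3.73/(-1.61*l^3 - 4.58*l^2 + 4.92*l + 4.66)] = (18.0159*l^2 + 34.1668*l - 18.3516)/(1.61*l^3 + 4.58*l^2 - 4.92*l - 4.66)^2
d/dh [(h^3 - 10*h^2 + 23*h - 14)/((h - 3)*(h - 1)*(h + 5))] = (11*h^2 - 58*h + 107)/(h^4 + 4*h^3 - 26*h^2 - 60*h + 225)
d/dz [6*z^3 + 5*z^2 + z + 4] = 18*z^2 + 10*z + 1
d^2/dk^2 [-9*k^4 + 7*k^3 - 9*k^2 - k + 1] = -108*k^2 + 42*k - 18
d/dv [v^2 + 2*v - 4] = 2*v + 2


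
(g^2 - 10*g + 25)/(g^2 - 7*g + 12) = (g^2 - 10*g + 25)/(g^2 - 7*g + 12)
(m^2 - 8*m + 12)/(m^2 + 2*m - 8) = (m - 6)/(m + 4)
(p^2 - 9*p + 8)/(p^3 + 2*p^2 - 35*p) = (p^2 - 9*p + 8)/(p*(p^2 + 2*p - 35))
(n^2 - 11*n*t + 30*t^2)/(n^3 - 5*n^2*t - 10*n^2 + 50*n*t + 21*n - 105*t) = (n - 6*t)/(n^2 - 10*n + 21)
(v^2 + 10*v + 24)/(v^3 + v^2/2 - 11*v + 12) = 2*(v + 6)/(2*v^2 - 7*v + 6)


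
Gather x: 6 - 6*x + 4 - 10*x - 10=-16*x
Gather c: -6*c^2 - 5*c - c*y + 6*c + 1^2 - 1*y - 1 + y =-6*c^2 + c*(1 - y)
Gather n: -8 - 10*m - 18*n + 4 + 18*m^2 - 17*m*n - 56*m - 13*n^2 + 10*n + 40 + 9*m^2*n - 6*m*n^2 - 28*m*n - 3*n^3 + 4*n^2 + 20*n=18*m^2 - 66*m - 3*n^3 + n^2*(-6*m - 9) + n*(9*m^2 - 45*m + 12) + 36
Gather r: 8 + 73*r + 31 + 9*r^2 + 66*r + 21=9*r^2 + 139*r + 60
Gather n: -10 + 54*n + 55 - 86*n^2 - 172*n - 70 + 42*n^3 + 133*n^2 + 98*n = 42*n^3 + 47*n^2 - 20*n - 25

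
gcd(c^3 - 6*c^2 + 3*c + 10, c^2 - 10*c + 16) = c - 2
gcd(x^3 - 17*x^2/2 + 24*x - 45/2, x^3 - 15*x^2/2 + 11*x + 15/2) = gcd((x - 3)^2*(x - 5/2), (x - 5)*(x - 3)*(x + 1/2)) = x - 3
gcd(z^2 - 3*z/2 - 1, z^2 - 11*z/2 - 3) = z + 1/2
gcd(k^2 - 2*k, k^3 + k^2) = k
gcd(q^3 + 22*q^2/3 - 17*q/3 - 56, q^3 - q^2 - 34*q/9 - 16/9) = q - 8/3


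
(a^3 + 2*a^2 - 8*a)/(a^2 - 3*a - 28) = a*(a - 2)/(a - 7)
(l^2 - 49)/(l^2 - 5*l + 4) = (l^2 - 49)/(l^2 - 5*l + 4)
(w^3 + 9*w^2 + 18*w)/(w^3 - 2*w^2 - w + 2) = w*(w^2 + 9*w + 18)/(w^3 - 2*w^2 - w + 2)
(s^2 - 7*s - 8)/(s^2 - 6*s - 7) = (s - 8)/(s - 7)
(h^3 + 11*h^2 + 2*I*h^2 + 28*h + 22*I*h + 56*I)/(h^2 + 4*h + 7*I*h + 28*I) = (h^2 + h*(7 + 2*I) + 14*I)/(h + 7*I)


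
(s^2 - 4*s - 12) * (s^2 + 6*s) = s^4 + 2*s^3 - 36*s^2 - 72*s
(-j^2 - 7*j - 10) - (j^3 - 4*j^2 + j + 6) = -j^3 + 3*j^2 - 8*j - 16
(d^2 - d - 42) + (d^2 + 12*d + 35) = 2*d^2 + 11*d - 7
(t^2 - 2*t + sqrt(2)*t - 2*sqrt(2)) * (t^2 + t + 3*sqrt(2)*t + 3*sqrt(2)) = t^4 - t^3 + 4*sqrt(2)*t^3 - 4*sqrt(2)*t^2 + 4*t^2 - 8*sqrt(2)*t - 6*t - 12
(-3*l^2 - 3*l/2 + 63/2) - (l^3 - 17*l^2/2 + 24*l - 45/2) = -l^3 + 11*l^2/2 - 51*l/2 + 54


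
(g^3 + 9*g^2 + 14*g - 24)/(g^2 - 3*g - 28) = (g^2 + 5*g - 6)/(g - 7)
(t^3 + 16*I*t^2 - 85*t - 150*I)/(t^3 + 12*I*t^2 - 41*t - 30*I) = (t + 5*I)/(t + I)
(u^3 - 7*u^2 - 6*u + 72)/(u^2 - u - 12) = u - 6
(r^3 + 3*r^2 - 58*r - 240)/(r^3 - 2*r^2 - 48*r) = (r + 5)/r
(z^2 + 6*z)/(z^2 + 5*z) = (z + 6)/(z + 5)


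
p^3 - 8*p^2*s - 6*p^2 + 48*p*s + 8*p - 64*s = (p - 4)*(p - 2)*(p - 8*s)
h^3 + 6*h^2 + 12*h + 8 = (h + 2)^3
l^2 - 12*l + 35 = (l - 7)*(l - 5)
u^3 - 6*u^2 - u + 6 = (u - 6)*(u - 1)*(u + 1)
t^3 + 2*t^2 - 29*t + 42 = (t - 3)*(t - 2)*(t + 7)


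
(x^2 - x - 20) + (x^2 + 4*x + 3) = 2*x^2 + 3*x - 17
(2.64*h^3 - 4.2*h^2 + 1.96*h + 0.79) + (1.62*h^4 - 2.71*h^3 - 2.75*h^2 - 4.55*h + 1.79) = 1.62*h^4 - 0.0699999999999998*h^3 - 6.95*h^2 - 2.59*h + 2.58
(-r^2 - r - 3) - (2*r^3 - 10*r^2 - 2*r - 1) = -2*r^3 + 9*r^2 + r - 2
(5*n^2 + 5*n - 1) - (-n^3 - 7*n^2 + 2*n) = n^3 + 12*n^2 + 3*n - 1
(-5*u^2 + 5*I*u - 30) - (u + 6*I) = -5*u^2 - u + 5*I*u - 30 - 6*I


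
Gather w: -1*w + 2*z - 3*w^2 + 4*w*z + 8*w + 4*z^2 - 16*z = -3*w^2 + w*(4*z + 7) + 4*z^2 - 14*z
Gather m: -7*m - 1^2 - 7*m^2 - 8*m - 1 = -7*m^2 - 15*m - 2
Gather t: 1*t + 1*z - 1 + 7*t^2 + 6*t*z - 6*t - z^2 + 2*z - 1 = 7*t^2 + t*(6*z - 5) - z^2 + 3*z - 2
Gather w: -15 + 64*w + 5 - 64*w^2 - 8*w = -64*w^2 + 56*w - 10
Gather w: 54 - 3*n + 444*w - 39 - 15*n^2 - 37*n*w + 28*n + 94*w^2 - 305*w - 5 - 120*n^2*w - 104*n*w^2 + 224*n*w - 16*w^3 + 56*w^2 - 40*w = -15*n^2 + 25*n - 16*w^3 + w^2*(150 - 104*n) + w*(-120*n^2 + 187*n + 99) + 10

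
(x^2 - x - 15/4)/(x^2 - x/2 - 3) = (x - 5/2)/(x - 2)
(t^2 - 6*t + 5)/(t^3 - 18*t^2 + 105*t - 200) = (t - 1)/(t^2 - 13*t + 40)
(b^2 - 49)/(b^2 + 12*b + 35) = (b - 7)/(b + 5)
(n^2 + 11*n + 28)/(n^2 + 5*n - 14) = (n + 4)/(n - 2)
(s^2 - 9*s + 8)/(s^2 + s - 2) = (s - 8)/(s + 2)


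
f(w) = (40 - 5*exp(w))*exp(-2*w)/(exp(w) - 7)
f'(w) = -2*(40 - 5*exp(w))*exp(-2*w)/(exp(w) - 7) - (40 - 5*exp(w))*exp(-w)/(exp(w) - 7)^2 - 5*exp(-w)/(exp(w) - 7)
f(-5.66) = -471196.99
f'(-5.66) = 942364.65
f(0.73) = -1.40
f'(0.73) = 2.69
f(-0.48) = -15.10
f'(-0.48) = 30.01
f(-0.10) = -7.11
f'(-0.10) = 14.07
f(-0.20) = -8.67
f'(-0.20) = 17.17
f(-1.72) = -178.80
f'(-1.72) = 356.99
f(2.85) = -0.02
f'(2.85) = 0.03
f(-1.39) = -92.53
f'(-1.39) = 184.63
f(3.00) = -0.01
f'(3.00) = 0.02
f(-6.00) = -930068.56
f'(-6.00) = 1860095.93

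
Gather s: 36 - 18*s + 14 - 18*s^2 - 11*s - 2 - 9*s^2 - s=-27*s^2 - 30*s + 48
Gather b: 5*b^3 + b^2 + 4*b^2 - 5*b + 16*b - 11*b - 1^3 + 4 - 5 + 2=5*b^3 + 5*b^2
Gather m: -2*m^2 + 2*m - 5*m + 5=-2*m^2 - 3*m + 5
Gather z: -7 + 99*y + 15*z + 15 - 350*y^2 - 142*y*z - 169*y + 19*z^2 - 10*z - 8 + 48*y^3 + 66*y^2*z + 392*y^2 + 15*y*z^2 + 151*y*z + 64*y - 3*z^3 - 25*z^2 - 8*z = 48*y^3 + 42*y^2 - 6*y - 3*z^3 + z^2*(15*y - 6) + z*(66*y^2 + 9*y - 3)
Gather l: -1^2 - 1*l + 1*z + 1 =-l + z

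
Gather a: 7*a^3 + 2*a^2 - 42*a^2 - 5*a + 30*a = 7*a^3 - 40*a^2 + 25*a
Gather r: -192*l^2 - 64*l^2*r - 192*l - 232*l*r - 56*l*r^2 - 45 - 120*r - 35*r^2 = -192*l^2 - 192*l + r^2*(-56*l - 35) + r*(-64*l^2 - 232*l - 120) - 45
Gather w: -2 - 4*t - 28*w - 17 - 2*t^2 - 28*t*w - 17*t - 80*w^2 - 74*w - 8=-2*t^2 - 21*t - 80*w^2 + w*(-28*t - 102) - 27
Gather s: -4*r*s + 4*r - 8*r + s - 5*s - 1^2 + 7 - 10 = -4*r + s*(-4*r - 4) - 4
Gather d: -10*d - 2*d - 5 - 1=-12*d - 6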